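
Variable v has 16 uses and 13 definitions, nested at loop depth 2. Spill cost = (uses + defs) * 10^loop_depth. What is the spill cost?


uses + defs = 16 + 13 = 29
10^2 = 100
Spill cost = 29 * 100 = 2900

2900


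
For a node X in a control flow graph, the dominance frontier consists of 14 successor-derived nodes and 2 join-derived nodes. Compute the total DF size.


DF(X) = direct successor contributions + join point contributions
= 14 + 2 = 16

16


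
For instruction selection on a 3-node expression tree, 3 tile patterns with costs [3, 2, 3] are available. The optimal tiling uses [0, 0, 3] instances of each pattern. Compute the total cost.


Total cost = sum(count_i * cost_i)
= 0*3 + 0*2 + 3*3
= 9

9


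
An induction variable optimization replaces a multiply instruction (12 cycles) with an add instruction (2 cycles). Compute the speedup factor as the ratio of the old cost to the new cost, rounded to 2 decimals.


Ratio = mult_cost / add_cost = 12 / 2 = 6.0

6.0


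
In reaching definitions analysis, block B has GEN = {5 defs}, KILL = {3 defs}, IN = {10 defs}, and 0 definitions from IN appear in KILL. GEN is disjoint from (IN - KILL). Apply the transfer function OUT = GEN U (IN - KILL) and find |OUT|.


IN - KILL: 10 - 0 = 10 surviving definitions
OUT = GEN + surviving = 5 + 10 = 15

15


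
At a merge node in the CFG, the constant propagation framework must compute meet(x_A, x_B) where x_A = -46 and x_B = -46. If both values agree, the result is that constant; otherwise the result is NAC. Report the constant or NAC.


Meet operation: if both paths give the same constant, result is that constant; if they differ, result is NAC (not-a-constant).
Path A: -46, Path B: -46 -> equal
Result: constant -> -46

-46


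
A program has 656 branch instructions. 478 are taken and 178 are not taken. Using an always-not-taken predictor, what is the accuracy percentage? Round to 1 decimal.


Predictor: always-not-taken
Correct predictions = 178
Accuracy = 178 / 656 * 100 = 27.1%

27.1


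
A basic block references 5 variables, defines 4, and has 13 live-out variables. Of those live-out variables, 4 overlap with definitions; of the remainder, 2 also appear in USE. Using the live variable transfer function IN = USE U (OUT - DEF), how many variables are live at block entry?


OUT - DEF: 13 - 4 = 9
|IN| = |USE| + |OUT - DEF| - |USE ∩ (OUT - DEF)| = 5 + 9 - 2 = 12

12


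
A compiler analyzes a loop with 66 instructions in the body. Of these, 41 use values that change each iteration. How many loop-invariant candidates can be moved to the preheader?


Invariant candidates = total - loop-dependent
= 66 - 41 = 25

25


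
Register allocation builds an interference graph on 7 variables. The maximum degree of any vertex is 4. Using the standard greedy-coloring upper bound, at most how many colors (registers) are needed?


Greedy coloring never needs more than (max_degree + 1) colors: when coloring a vertex, at most max_degree neighbors are already colored.
Upper bound = 4 + 1 = 5

5


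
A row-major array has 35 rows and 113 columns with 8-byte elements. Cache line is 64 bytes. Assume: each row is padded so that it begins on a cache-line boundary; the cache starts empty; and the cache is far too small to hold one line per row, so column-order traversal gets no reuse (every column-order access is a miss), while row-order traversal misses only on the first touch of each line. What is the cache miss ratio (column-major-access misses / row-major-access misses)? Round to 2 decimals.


Each row occupies 113 * 8 = 904 bytes and starts on a line boundary, so it spans ceil(904 / 64) = 15 cache lines.
Row-major traversal misses (one per line touched): 35 * ceil(113 * 8 / 64) = 525
Column-major traversal misses (no reuse, every access misses): 35 * 113 = 3955
Ratio = 3955 / 525 = 7.53

7.53


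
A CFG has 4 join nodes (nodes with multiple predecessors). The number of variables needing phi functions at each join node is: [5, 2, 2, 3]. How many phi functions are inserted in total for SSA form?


Total phi functions = sum of phi functions at each join node
= 5 + 2 + 2 + 3 = 12

12


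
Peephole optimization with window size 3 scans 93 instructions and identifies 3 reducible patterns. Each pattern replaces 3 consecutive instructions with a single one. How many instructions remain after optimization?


Each match removes 2 instructions.
Total removed = 3 * 2 = 6
Remaining = 93 - 6 = 87

87


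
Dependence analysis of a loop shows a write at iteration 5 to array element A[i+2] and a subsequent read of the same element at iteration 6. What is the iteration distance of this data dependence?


Distance = read iteration - write iteration
= 6 - 5 = 1

1


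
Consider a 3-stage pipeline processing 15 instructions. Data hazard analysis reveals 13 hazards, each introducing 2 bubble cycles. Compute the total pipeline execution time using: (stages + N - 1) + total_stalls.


Base cycles = 3 + 15 - 1 = 17
Total stalls = 13 * 2 = 26
Total = 17 + 26 = 43

43


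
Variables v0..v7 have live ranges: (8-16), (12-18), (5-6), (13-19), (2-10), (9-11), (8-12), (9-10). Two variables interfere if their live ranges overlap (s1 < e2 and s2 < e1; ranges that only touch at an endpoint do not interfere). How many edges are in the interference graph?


Check all pairs for overlapping intervals.
Two intervals (s1,e1) and (s2,e2) overlap if s1 < e2 and s2 < e1.
v0 (8-16) vs v1..v7: overlaps v1, v3, v4, v5, v6, v7 -> 6
v1 (12-18) vs v2..v7: overlaps v3 -> 1
v2 (5-6) vs v3..v7: overlaps v4 -> 1
v3 (13-19) vs v4..v7: overlaps none -> 0
v4 (2-10) vs v5..v7: overlaps v5, v6, v7 -> 3
v5 (9-11) vs v6..v7: overlaps v6, v7 -> 2
v6 (8-12) vs v7: overlaps v7 -> 1
Total overlapping pairs = 6 + 1 + 1 + 0 + 3 + 2 + 1 = 14

14


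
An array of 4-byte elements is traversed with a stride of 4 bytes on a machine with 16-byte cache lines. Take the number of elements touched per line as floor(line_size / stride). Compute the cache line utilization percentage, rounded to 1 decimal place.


Elements per cache line = floor(16 / 4) = 4
Bytes used = 4 * 4 = 16
Utilization = 16 / 16 * 100 = 100.0%

100.0


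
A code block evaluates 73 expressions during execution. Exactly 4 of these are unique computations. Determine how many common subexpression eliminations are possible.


CSE count = total expressions - unique expressions
= 73 - 4 = 69

69


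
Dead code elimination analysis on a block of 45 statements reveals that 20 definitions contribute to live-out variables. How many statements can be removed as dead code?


Dead code = total statements - live definitions
= 45 - 20 = 25

25


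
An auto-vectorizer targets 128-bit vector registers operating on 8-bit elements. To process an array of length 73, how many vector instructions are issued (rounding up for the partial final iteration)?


Width = 128 / 8 = 16 elements per vector op
Iterations = ceil(73 / 16) = 5

5


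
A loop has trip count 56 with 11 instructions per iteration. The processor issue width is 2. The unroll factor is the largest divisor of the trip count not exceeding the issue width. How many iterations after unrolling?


Largest divisor of 56 <= 2 is 2
New iterations = 56 / 2 = 28

28


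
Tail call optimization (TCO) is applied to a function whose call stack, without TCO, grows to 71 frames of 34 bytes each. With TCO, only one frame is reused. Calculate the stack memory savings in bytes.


Without TCO: 71 * 34 = 2414 bytes
With TCO: reuse 1 frame = 34 bytes
Savings = 2414 - 34 = 2380

2380


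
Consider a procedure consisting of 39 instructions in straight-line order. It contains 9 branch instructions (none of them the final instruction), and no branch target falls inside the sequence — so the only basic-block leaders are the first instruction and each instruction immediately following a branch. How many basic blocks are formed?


With no in-sequence branch targets, the leaders are the first instruction plus the instruction after each branch.
Number of basic blocks = branches + 1
= 9 + 1 = 10

10


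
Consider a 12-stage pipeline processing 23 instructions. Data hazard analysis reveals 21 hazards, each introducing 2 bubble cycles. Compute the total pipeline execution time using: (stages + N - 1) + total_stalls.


Base cycles = 12 + 23 - 1 = 34
Total stalls = 21 * 2 = 42
Total = 34 + 42 = 76

76


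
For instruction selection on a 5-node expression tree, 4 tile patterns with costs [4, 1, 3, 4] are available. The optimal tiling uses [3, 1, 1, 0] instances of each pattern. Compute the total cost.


Total cost = sum(count_i * cost_i)
= 3*4 + 1*1 + 1*3 + 0*4
= 16

16


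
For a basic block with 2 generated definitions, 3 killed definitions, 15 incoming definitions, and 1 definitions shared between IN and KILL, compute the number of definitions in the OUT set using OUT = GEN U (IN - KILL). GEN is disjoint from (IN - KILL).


IN - KILL: 15 - 1 = 14 surviving definitions
OUT = GEN + surviving = 2 + 14 = 16

16


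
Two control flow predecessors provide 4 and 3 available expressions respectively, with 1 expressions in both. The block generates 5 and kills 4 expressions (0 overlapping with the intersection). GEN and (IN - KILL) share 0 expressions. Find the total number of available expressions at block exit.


IN = intersection of predecessors = 1
IN - KILL = 1 - 0 = 1
|OUT| = |GEN| + |IN - KILL| - |GEN ∩ (IN - KILL)| = 5 + 1 - 0 = 6

6


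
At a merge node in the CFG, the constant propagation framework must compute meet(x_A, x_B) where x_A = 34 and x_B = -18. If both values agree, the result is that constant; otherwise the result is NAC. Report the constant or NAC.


Meet operation: if both paths give the same constant, result is that constant; if they differ, result is NAC (not-a-constant).
Path A: 34, Path B: -18 -> differ
Result: not-a-constant -> NAC

NAC


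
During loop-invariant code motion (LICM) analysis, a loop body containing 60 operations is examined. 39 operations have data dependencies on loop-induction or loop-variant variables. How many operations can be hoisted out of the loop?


Invariant candidates = total - loop-dependent
= 60 - 39 = 21

21


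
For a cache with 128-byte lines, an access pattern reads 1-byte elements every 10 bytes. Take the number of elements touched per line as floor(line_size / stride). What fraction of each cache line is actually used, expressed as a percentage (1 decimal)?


Elements per cache line = floor(128 / 10) = 12
Bytes used = 12 * 1 = 12
Utilization = 12 / 128 * 100 = 9.4%

9.4


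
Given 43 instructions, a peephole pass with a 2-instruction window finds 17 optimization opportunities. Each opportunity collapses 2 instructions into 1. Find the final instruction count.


Each match removes 1 instructions.
Total removed = 17 * 1 = 17
Remaining = 43 - 17 = 26

26


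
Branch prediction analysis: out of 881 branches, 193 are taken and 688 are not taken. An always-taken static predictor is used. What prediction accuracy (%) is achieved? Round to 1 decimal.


Predictor: always-taken
Correct predictions = 193
Accuracy = 193 / 881 * 100 = 21.9%

21.9


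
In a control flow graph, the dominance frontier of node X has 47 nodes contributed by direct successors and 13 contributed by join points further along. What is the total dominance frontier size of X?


DF(X) = direct successor contributions + join point contributions
= 47 + 13 = 60

60


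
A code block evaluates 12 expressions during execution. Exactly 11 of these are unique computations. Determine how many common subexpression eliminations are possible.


CSE count = total expressions - unique expressions
= 12 - 11 = 1

1


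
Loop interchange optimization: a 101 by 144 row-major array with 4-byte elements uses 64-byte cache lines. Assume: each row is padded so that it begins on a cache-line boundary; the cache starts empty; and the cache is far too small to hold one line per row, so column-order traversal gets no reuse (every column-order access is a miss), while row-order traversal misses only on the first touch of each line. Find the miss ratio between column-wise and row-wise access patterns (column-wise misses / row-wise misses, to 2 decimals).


Each row occupies 144 * 4 = 576 bytes and starts on a line boundary, so it spans ceil(576 / 64) = 9 cache lines.
Row-major traversal misses (one per line touched): 101 * ceil(144 * 4 / 64) = 909
Column-major traversal misses (no reuse, every access misses): 101 * 144 = 14544
Ratio = 14544 / 909 = 16.0

16.0


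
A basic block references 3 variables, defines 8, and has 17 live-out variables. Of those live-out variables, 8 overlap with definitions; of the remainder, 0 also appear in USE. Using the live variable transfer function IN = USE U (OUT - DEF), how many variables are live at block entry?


OUT - DEF: 17 - 8 = 9
|IN| = |USE| + |OUT - DEF| - |USE ∩ (OUT - DEF)| = 3 + 9 - 0 = 12

12


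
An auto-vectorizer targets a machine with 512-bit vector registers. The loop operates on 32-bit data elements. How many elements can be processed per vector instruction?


Width = SIMD bits / data type bits
= 512 / 32 = 16

16


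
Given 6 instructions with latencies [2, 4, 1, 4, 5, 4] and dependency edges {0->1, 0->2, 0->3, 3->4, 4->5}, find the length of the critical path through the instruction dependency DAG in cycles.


Compute longest path through dependency graph: dist(Ik) = max over predecessors of dist + latency(Ik).
dist(I0) = latency 2 = 2
dist(I1) = dist(I0) + 4 = 2 + 4 = 6
dist(I2) = dist(I0) + 1 = 2 + 1 = 3
dist(I3) = dist(I0) + 4 = 2 + 4 = 6
dist(I4) = dist(I3) + 5 = 6 + 5 = 11
dist(I5) = dist(I4) + 4 = 11 + 4 = 15
Critical path = max dist = 15

15


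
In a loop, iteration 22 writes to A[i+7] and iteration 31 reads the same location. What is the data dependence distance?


Distance = read iteration - write iteration
= 31 - 22 = 9

9


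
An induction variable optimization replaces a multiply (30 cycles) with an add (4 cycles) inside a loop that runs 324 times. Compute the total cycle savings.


Per-iteration saving = 30 - 4 = 26
Total saved = 324 * 26 = 8424

8424


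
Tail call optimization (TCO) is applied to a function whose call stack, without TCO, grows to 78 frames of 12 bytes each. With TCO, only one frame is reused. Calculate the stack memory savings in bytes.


Without TCO: 78 * 12 = 936 bytes
With TCO: reuse 1 frame = 12 bytes
Savings = 936 - 12 = 924

924


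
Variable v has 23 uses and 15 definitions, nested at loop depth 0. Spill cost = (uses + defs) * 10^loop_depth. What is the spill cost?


uses + defs = 23 + 15 = 38
10^0 = 1
Spill cost = 38 * 1 = 38

38


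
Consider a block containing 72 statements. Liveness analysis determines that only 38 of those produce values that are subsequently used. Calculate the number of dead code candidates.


Dead code = total statements - live definitions
= 72 - 38 = 34

34


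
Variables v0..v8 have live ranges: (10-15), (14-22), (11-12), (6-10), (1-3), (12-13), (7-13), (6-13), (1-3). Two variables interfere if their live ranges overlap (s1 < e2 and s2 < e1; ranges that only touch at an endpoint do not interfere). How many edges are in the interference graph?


Check all pairs for overlapping intervals.
Two intervals (s1,e1) and (s2,e2) overlap if s1 < e2 and s2 < e1.
v0 (10-15) vs v1..v8: overlaps v1, v2, v5, v6, v7 -> 5
v1 (14-22) vs v2..v8: overlaps none -> 0
v2 (11-12) vs v3..v8: overlaps v6, v7 -> 2
v3 (6-10) vs v4..v8: overlaps v6, v7 -> 2
v4 (1-3) vs v5..v8: overlaps v8 -> 1
v5 (12-13) vs v6..v8: overlaps v6, v7 -> 2
v6 (7-13) vs v7..v8: overlaps v7 -> 1
v7 (6-13) vs v8: overlaps none -> 0
Total overlapping pairs = 5 + 0 + 2 + 2 + 1 + 2 + 1 + 0 = 13

13


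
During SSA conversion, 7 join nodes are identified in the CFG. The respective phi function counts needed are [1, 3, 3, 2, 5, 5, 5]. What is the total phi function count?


Total phi functions = sum of phi functions at each join node
= 1 + 3 + 3 + 2 + 5 + 5 + 5 = 24

24


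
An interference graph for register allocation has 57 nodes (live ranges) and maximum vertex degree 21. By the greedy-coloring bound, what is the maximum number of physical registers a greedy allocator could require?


Greedy coloring never needs more than (max_degree + 1) colors: when coloring a vertex, at most max_degree neighbors are already colored.
Upper bound = 21 + 1 = 22

22


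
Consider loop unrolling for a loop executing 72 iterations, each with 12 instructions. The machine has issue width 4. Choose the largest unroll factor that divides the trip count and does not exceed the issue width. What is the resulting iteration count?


Largest divisor of 72 <= 4 is 4
New iterations = 72 / 4 = 18

18


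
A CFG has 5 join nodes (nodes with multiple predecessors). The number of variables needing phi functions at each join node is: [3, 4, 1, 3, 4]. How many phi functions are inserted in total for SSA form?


Total phi functions = sum of phi functions at each join node
= 3 + 4 + 1 + 3 + 4 = 15

15


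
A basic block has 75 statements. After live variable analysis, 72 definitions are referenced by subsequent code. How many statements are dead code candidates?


Dead code = total statements - live definitions
= 75 - 72 = 3

3


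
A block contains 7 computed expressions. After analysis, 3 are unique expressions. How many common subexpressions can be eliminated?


CSE count = total expressions - unique expressions
= 7 - 3 = 4

4


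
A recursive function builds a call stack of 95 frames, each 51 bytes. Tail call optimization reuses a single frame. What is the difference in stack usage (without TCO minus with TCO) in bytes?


Without TCO: 95 * 51 = 4845 bytes
With TCO: reuse 1 frame = 51 bytes
Savings = 4845 - 51 = 4794

4794


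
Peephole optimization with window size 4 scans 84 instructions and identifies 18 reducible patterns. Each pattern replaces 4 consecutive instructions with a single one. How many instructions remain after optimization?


Each match removes 3 instructions.
Total removed = 18 * 3 = 54
Remaining = 84 - 54 = 30

30


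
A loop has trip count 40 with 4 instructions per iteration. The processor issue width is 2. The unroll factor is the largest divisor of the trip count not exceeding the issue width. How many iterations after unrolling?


Largest divisor of 40 <= 2 is 2
New iterations = 40 / 2 = 20

20


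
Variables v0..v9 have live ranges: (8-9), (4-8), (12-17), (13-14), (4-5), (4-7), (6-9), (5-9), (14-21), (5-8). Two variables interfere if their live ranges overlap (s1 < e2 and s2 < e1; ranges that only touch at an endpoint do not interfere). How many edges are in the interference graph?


Check all pairs for overlapping intervals.
Two intervals (s1,e1) and (s2,e2) overlap if s1 < e2 and s2 < e1.
v0 (8-9) vs v1..v9: overlaps v6, v7 -> 2
v1 (4-8) vs v2..v9: overlaps v4, v5, v6, v7, v9 -> 5
v2 (12-17) vs v3..v9: overlaps v3, v8 -> 2
v3 (13-14) vs v4..v9: overlaps none -> 0
v4 (4-5) vs v5..v9: overlaps v5 -> 1
v5 (4-7) vs v6..v9: overlaps v6, v7, v9 -> 3
v6 (6-9) vs v7..v9: overlaps v7, v9 -> 2
v7 (5-9) vs v8..v9: overlaps v9 -> 1
v8 (14-21) vs v9: overlaps none -> 0
Total overlapping pairs = 2 + 5 + 2 + 0 + 1 + 3 + 2 + 1 + 0 = 16

16


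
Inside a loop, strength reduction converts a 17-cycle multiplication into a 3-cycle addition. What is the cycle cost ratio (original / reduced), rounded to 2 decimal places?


Ratio = mult_cost / add_cost = 17 / 3 = 5.67

5.67


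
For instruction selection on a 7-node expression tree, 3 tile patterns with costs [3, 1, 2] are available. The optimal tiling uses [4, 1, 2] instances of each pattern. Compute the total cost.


Total cost = sum(count_i * cost_i)
= 4*3 + 1*1 + 2*2
= 17

17


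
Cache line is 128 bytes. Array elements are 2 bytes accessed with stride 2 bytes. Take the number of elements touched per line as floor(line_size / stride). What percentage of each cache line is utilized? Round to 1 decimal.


Elements per cache line = floor(128 / 2) = 64
Bytes used = 64 * 2 = 128
Utilization = 128 / 128 * 100 = 100.0%

100.0


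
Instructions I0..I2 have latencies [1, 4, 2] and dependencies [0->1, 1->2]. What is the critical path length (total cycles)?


Compute longest path through dependency graph: dist(Ik) = max over predecessors of dist + latency(Ik).
dist(I0) = latency 1 = 1
dist(I1) = dist(I0) + 4 = 1 + 4 = 5
dist(I2) = dist(I1) + 2 = 5 + 2 = 7
Critical path = max dist = 7

7


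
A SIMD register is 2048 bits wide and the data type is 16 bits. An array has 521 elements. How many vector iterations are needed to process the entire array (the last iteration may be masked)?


Width = 2048 / 16 = 128 elements per vector op
Iterations = ceil(521 / 128) = 5

5


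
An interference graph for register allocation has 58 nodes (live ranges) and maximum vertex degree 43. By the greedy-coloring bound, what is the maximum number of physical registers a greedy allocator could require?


Greedy coloring never needs more than (max_degree + 1) colors: when coloring a vertex, at most max_degree neighbors are already colored.
Upper bound = 43 + 1 = 44

44


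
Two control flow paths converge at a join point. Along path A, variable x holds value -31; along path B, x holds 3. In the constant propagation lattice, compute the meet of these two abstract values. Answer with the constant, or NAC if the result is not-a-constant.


Meet operation: if both paths give the same constant, result is that constant; if they differ, result is NAC (not-a-constant).
Path A: -31, Path B: 3 -> differ
Result: not-a-constant -> NAC

NAC


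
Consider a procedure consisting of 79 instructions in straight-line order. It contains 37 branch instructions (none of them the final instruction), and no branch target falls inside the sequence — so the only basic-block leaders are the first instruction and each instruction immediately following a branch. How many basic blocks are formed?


With no in-sequence branch targets, the leaders are the first instruction plus the instruction after each branch.
Number of basic blocks = branches + 1
= 37 + 1 = 38

38


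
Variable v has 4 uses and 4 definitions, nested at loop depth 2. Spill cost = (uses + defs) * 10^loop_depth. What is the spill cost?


uses + defs = 4 + 4 = 8
10^2 = 100
Spill cost = 8 * 100 = 800

800


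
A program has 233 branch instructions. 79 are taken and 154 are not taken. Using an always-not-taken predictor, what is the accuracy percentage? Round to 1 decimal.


Predictor: always-not-taken
Correct predictions = 154
Accuracy = 154 / 233 * 100 = 66.1%

66.1


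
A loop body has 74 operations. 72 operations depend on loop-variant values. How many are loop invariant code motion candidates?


Invariant candidates = total - loop-dependent
= 74 - 72 = 2

2


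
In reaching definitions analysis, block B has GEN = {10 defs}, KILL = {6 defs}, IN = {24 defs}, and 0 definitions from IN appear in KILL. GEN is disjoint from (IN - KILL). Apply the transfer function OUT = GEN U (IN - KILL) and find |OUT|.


IN - KILL: 24 - 0 = 24 surviving definitions
OUT = GEN + surviving = 10 + 24 = 34

34


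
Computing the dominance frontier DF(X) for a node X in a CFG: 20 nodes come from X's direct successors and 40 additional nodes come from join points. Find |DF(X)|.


DF(X) = direct successor contributions + join point contributions
= 20 + 40 = 60

60


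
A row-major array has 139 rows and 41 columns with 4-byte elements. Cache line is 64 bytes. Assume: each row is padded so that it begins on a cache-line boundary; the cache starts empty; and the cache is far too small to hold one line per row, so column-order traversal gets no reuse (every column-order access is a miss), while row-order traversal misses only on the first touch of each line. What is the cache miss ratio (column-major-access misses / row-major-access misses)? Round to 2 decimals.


Each row occupies 41 * 4 = 164 bytes and starts on a line boundary, so it spans ceil(164 / 64) = 3 cache lines.
Row-major traversal misses (one per line touched): 139 * ceil(41 * 4 / 64) = 417
Column-major traversal misses (no reuse, every access misses): 139 * 41 = 5699
Ratio = 5699 / 417 = 13.67

13.67


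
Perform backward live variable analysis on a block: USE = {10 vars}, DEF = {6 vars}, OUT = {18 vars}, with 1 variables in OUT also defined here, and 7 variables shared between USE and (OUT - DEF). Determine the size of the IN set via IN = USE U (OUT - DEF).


OUT - DEF: 18 - 1 = 17
|IN| = |USE| + |OUT - DEF| - |USE ∩ (OUT - DEF)| = 10 + 17 - 7 = 20

20


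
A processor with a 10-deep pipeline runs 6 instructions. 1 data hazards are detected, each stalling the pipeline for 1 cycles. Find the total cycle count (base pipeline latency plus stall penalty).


Base cycles = 10 + 6 - 1 = 15
Total stalls = 1 * 1 = 1
Total = 15 + 1 = 16

16


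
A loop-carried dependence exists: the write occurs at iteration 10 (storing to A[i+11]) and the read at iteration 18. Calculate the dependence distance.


Distance = read iteration - write iteration
= 18 - 10 = 8

8


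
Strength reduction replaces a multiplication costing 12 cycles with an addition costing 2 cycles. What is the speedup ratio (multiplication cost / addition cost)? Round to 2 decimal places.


Ratio = mult_cost / add_cost = 12 / 2 = 6.0

6.0


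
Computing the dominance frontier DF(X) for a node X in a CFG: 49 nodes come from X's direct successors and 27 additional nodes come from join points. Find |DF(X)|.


DF(X) = direct successor contributions + join point contributions
= 49 + 27 = 76

76


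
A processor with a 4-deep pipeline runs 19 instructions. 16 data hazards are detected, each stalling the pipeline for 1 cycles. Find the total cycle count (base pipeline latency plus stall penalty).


Base cycles = 4 + 19 - 1 = 22
Total stalls = 16 * 1 = 16
Total = 22 + 16 = 38

38


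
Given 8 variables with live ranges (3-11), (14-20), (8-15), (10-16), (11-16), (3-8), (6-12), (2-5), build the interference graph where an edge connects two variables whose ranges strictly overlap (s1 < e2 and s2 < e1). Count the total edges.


Check all pairs for overlapping intervals.
Two intervals (s1,e1) and (s2,e2) overlap if s1 < e2 and s2 < e1.
v0 (3-11) vs v1..v7: overlaps v2, v3, v5, v6, v7 -> 5
v1 (14-20) vs v2..v7: overlaps v2, v3, v4 -> 3
v2 (8-15) vs v3..v7: overlaps v3, v4, v6 -> 3
v3 (10-16) vs v4..v7: overlaps v4, v6 -> 2
v4 (11-16) vs v5..v7: overlaps v6 -> 1
v5 (3-8) vs v6..v7: overlaps v6, v7 -> 2
v6 (6-12) vs v7: overlaps none -> 0
Total overlapping pairs = 5 + 3 + 3 + 2 + 1 + 2 + 0 = 16

16


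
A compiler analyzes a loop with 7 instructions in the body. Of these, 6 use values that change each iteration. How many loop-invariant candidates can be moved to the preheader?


Invariant candidates = total - loop-dependent
= 7 - 6 = 1

1


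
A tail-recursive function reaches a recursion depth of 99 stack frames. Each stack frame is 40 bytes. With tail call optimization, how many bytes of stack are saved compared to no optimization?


Without TCO: 99 * 40 = 3960 bytes
With TCO: reuse 1 frame = 40 bytes
Savings = 3960 - 40 = 3920

3920


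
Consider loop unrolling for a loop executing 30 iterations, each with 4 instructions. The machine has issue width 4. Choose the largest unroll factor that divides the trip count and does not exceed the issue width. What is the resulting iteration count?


Largest divisor of 30 <= 4 is 3
New iterations = 30 / 3 = 10

10


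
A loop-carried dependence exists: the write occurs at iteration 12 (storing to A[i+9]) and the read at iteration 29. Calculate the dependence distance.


Distance = read iteration - write iteration
= 29 - 12 = 17

17


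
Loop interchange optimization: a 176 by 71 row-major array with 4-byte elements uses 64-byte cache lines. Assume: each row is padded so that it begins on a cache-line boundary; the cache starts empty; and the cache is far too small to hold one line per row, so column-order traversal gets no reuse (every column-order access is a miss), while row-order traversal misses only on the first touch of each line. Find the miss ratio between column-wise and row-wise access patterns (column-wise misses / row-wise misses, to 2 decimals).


Each row occupies 71 * 4 = 284 bytes and starts on a line boundary, so it spans ceil(284 / 64) = 5 cache lines.
Row-major traversal misses (one per line touched): 176 * ceil(71 * 4 / 64) = 880
Column-major traversal misses (no reuse, every access misses): 176 * 71 = 12496
Ratio = 12496 / 880 = 14.2

14.2


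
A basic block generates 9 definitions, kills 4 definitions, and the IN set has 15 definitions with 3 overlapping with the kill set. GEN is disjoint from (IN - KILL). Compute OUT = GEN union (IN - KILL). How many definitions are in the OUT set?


IN - KILL: 15 - 3 = 12 surviving definitions
OUT = GEN + surviving = 9 + 12 = 21

21


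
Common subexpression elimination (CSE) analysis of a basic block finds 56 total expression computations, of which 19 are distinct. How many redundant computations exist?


CSE count = total expressions - unique expressions
= 56 - 19 = 37

37


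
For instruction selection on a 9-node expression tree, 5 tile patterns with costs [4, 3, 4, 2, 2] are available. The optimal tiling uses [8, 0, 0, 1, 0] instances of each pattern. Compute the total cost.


Total cost = sum(count_i * cost_i)
= 8*4 + 0*3 + 0*4 + 1*2 + 0*2
= 34

34


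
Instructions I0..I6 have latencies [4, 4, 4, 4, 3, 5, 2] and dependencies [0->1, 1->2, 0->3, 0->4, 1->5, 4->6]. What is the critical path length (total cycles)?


Compute longest path through dependency graph: dist(Ik) = max over predecessors of dist + latency(Ik).
dist(I0) = latency 4 = 4
dist(I1) = dist(I0) + 4 = 4 + 4 = 8
dist(I2) = dist(I1) + 4 = 8 + 4 = 12
dist(I3) = dist(I0) + 4 = 4 + 4 = 8
dist(I4) = dist(I0) + 3 = 4 + 3 = 7
dist(I5) = dist(I1) + 5 = 8 + 5 = 13
dist(I6) = dist(I4) + 2 = 7 + 2 = 9
Critical path = max dist = 13

13


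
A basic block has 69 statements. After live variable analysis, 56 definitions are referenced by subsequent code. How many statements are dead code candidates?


Dead code = total statements - live definitions
= 69 - 56 = 13

13


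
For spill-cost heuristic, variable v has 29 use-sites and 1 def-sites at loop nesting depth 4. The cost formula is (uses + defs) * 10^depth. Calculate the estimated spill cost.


uses + defs = 29 + 1 = 30
10^4 = 10000
Spill cost = 30 * 10000 = 300000

300000


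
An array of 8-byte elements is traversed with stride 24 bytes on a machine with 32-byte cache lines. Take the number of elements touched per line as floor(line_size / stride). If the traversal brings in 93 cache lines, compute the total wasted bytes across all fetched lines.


Elements per line = floor(32 / 24) = 1
Bytes used per line = 1 * 8 = 8
Wasted per line = 32 - 8 = 24
Total wasted = 24 * 93 = 2232

2232


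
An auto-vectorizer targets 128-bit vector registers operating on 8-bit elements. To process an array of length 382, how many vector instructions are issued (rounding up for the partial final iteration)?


Width = 128 / 8 = 16 elements per vector op
Iterations = ceil(382 / 16) = 24

24


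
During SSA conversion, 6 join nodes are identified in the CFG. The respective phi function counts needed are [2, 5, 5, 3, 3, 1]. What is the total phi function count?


Total phi functions = sum of phi functions at each join node
= 2 + 5 + 5 + 3 + 3 + 1 = 19

19


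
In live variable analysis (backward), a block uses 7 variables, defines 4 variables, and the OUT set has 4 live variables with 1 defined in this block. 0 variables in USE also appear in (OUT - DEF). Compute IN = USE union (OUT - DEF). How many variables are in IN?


OUT - DEF: 4 - 1 = 3
|IN| = |USE| + |OUT - DEF| - |USE ∩ (OUT - DEF)| = 7 + 3 - 0 = 10

10


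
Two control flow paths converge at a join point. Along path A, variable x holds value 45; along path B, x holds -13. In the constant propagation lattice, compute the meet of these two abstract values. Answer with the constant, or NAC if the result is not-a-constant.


Meet operation: if both paths give the same constant, result is that constant; if they differ, result is NAC (not-a-constant).
Path A: 45, Path B: -13 -> differ
Result: not-a-constant -> NAC

NAC


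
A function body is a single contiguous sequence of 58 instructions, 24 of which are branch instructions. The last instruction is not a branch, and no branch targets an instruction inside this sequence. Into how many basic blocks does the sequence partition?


With no in-sequence branch targets, the leaders are the first instruction plus the instruction after each branch.
Number of basic blocks = branches + 1
= 24 + 1 = 25

25


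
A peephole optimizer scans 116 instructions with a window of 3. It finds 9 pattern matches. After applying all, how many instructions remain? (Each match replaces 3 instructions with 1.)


Each match removes 2 instructions.
Total removed = 9 * 2 = 18
Remaining = 116 - 18 = 98

98


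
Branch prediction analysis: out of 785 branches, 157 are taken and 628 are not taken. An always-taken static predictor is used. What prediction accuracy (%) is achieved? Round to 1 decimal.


Predictor: always-taken
Correct predictions = 157
Accuracy = 157 / 785 * 100 = 20.0%

20.0


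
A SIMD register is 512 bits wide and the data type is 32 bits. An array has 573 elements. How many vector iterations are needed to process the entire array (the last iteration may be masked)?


Width = 512 / 32 = 16 elements per vector op
Iterations = ceil(573 / 16) = 36

36


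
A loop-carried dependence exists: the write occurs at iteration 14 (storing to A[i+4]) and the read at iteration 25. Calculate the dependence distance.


Distance = read iteration - write iteration
= 25 - 14 = 11

11


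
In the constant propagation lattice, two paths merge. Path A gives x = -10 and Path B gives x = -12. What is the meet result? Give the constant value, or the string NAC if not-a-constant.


Meet operation: if both paths give the same constant, result is that constant; if they differ, result is NAC (not-a-constant).
Path A: -10, Path B: -12 -> differ
Result: not-a-constant -> NAC

NAC


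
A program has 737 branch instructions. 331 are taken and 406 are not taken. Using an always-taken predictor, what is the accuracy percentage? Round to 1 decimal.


Predictor: always-taken
Correct predictions = 331
Accuracy = 331 / 737 * 100 = 44.9%

44.9


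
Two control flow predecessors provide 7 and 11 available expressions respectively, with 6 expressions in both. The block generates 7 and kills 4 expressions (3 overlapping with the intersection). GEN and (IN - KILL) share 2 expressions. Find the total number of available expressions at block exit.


IN = intersection of predecessors = 6
IN - KILL = 6 - 3 = 3
|OUT| = |GEN| + |IN - KILL| - |GEN ∩ (IN - KILL)| = 7 + 3 - 2 = 8

8


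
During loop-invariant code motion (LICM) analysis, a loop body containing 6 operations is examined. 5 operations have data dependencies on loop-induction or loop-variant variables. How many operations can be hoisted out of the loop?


Invariant candidates = total - loop-dependent
= 6 - 5 = 1

1


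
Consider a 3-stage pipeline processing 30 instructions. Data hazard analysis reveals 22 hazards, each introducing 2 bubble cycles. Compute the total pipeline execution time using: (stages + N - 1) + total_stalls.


Base cycles = 3 + 30 - 1 = 32
Total stalls = 22 * 2 = 44
Total = 32 + 44 = 76

76


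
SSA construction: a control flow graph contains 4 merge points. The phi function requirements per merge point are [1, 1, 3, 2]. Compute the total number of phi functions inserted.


Total phi functions = sum of phi functions at each join node
= 1 + 1 + 3 + 2 = 7

7


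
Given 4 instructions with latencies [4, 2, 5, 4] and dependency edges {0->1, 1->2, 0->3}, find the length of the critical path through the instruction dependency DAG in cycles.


Compute longest path through dependency graph: dist(Ik) = max over predecessors of dist + latency(Ik).
dist(I0) = latency 4 = 4
dist(I1) = dist(I0) + 2 = 4 + 2 = 6
dist(I2) = dist(I1) + 5 = 6 + 5 = 11
dist(I3) = dist(I0) + 4 = 4 + 4 = 8
Critical path = max dist = 11

11


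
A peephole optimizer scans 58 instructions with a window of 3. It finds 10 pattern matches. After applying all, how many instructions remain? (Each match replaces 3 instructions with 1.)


Each match removes 2 instructions.
Total removed = 10 * 2 = 20
Remaining = 58 - 20 = 38

38


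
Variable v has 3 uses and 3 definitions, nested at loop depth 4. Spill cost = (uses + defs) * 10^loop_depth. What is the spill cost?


uses + defs = 3 + 3 = 6
10^4 = 10000
Spill cost = 6 * 10000 = 60000

60000


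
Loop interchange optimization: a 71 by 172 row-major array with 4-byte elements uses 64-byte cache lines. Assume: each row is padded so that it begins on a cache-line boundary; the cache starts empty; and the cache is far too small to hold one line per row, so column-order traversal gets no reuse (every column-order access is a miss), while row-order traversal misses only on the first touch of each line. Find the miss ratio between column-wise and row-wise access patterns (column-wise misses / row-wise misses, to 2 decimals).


Each row occupies 172 * 4 = 688 bytes and starts on a line boundary, so it spans ceil(688 / 64) = 11 cache lines.
Row-major traversal misses (one per line touched): 71 * ceil(172 * 4 / 64) = 781
Column-major traversal misses (no reuse, every access misses): 71 * 172 = 12212
Ratio = 12212 / 781 = 15.64

15.64


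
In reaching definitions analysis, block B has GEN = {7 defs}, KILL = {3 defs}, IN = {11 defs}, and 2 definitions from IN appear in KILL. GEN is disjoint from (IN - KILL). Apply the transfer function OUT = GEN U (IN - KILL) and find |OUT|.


IN - KILL: 11 - 2 = 9 surviving definitions
OUT = GEN + surviving = 7 + 9 = 16

16


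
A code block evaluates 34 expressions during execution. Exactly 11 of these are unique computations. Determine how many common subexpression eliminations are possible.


CSE count = total expressions - unique expressions
= 34 - 11 = 23

23


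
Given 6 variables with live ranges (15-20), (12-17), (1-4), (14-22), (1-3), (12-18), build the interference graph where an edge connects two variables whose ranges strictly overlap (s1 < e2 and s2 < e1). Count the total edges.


Check all pairs for overlapping intervals.
Two intervals (s1,e1) and (s2,e2) overlap if s1 < e2 and s2 < e1.
v0 (15-20) vs v1..v5: overlaps v1, v3, v5 -> 3
v1 (12-17) vs v2..v5: overlaps v3, v5 -> 2
v2 (1-4) vs v3..v5: overlaps v4 -> 1
v3 (14-22) vs v4..v5: overlaps v5 -> 1
v4 (1-3) vs v5: overlaps none -> 0
Total overlapping pairs = 3 + 2 + 1 + 1 + 0 = 7

7


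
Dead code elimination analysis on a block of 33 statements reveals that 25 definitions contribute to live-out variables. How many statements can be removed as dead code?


Dead code = total statements - live definitions
= 33 - 25 = 8

8


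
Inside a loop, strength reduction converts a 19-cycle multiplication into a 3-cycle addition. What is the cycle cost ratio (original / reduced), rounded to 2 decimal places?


Ratio = mult_cost / add_cost = 19 / 3 = 6.33

6.33


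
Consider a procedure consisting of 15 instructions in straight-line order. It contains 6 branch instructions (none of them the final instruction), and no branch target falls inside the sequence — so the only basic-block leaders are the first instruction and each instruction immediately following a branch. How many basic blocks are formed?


With no in-sequence branch targets, the leaders are the first instruction plus the instruction after each branch.
Number of basic blocks = branches + 1
= 6 + 1 = 7

7
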